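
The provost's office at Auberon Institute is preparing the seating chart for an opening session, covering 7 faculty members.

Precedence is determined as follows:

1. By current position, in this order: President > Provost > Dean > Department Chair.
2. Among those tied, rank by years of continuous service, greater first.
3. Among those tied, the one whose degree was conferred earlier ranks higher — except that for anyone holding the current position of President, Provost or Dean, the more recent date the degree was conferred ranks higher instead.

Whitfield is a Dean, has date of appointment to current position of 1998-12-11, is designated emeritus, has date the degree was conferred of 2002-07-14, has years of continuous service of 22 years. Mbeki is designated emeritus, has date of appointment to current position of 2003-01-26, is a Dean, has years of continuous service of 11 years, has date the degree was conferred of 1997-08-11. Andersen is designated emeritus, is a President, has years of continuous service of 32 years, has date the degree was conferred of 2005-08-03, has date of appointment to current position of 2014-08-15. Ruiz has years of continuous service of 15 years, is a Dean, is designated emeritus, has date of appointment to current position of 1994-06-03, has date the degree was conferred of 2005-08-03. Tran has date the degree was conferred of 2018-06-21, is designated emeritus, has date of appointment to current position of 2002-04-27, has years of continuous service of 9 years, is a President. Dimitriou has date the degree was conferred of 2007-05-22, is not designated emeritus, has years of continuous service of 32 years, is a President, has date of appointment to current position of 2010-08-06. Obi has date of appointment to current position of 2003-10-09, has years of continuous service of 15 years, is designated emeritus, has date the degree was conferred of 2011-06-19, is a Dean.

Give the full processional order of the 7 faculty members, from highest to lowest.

Dimitriou, Andersen, Tran, Whitfield, Obi, Ruiz, Mbeki

By current position: Dimitriou, Andersen and Tran (President); then Whitfield, Obi, Ruiz and Mbeki (Dean).
Among Dimitriou, Andersen and Tran, by years of continuous service (higher first): Dimitriou and Andersen (32 years) before Tran (9 years).
Among Dimitriou and Andersen, by date the degree was conferred (later first) (reversed rule for this group): Dimitriou (2007-05-22) before Andersen (2005-08-03).
Among Whitfield, Obi, Ruiz and Mbeki, by years of continuous service (higher first): Whitfield (22 years) before Obi and Ruiz (15 years) before Mbeki (11 years).
Among Obi and Ruiz, by date the degree was conferred (later first) (reversed rule for this group): Obi (2011-06-19) before Ruiz (2005-08-03).
Full order: Dimitriou, Andersen, Tran, Whitfield, Obi, Ruiz, Mbeki.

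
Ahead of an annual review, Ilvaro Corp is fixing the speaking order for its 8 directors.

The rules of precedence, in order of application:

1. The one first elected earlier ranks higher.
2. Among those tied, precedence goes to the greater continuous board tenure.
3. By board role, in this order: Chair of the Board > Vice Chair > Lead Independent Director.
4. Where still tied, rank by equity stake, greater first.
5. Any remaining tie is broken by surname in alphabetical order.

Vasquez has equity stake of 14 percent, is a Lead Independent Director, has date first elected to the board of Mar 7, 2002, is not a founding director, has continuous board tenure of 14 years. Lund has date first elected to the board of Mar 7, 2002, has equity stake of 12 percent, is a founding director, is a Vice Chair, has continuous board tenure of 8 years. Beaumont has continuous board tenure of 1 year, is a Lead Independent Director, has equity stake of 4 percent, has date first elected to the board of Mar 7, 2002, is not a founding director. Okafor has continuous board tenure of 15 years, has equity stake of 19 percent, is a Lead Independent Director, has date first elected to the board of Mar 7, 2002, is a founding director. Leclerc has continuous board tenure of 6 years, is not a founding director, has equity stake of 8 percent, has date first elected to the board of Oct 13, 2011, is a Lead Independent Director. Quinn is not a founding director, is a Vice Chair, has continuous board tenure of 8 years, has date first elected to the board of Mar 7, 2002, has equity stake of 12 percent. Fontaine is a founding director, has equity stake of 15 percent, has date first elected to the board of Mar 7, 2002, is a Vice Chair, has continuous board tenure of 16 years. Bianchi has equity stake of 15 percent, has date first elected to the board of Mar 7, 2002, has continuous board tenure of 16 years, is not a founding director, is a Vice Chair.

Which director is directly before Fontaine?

Bianchi

By date first elected to the board (earlier first): Bianchi, Fontaine, Okafor, Vasquez, Lund, Quinn and Beaumont (each Mar 7, 2002); then Leclerc (Oct 13, 2011).
Among Bianchi, Fontaine, Okafor, Vasquez, Lund, Quinn and Beaumont, by continuous board tenure (higher first): Bianchi and Fontaine (16 years) before Okafor (15 years) before Vasquez (14 years) before Lund and Quinn (8 years) before Beaumont (1 year).
Bianchi and Fontaine are each Vice Chair, so the next rule applies.
Bianchi and Fontaine both have equity stake 15 percent, so the next rule applies.
Among Bianchi and Fontaine, alphabetically by surname: Bianchi before Fontaine.
Lund and Quinn are each Vice Chair, so the next rule applies.
Lund and Quinn both have equity stake 12 percent, so the next rule applies.
Among Lund and Quinn, alphabetically by surname: Lund before Quinn.
Order: Bianchi, Fontaine, Okafor, Vasquez, Lund, Quinn, Beaumont, Leclerc.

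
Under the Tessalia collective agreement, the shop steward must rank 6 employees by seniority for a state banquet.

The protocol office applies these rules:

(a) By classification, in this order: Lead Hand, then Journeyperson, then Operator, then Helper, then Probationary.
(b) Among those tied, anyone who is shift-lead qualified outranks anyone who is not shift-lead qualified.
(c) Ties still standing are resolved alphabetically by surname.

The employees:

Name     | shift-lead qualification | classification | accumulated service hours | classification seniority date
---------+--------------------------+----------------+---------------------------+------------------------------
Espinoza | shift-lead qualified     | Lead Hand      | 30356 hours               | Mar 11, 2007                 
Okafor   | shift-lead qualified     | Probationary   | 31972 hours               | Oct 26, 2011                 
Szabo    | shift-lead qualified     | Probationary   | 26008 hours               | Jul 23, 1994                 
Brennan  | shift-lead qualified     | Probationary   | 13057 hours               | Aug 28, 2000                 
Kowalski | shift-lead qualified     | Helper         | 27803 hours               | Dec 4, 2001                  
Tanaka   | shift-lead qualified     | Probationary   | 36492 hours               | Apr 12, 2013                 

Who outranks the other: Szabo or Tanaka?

Szabo

By classification: Espinoza (Lead Hand); then Kowalski (Helper); then Brennan, Okafor, Szabo and Tanaka (Probationary).
Brennan, Okafor, Szabo and Tanaka are each shift-lead qualified, so the next rule applies.
Among Brennan, Okafor, Szabo and Tanaka, alphabetically by surname: Brennan before Okafor before Szabo before Tanaka.
So Szabo takes precedence.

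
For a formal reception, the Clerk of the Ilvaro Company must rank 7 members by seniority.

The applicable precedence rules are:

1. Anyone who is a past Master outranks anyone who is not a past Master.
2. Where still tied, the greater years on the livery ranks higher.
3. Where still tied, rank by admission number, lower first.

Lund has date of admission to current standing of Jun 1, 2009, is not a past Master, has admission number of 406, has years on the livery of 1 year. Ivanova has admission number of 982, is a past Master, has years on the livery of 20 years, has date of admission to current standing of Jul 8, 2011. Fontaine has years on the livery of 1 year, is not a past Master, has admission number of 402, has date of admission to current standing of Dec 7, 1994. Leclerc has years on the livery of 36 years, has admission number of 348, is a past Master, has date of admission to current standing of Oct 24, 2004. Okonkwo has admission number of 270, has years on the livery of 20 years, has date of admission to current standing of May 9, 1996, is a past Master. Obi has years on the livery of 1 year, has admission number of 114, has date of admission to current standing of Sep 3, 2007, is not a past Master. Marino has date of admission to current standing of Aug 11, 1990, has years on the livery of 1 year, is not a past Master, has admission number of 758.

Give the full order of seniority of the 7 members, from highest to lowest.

By the first rule: Leclerc, Okonkwo and Ivanova (each a past Master); then Obi, Fontaine, Lund and Marino (each not a past Master).
Among Leclerc, Okonkwo and Ivanova, by years on the livery (higher first): Leclerc (36 years) before Okonkwo and Ivanova (20 years).
Among Okonkwo and Ivanova, by admission number (lower first): Okonkwo (270) before Ivanova (982).
Obi, Fontaine, Lund and Marino all have years on the livery 1 year, so the next rule applies.
Among Obi, Fontaine, Lund and Marino, by admission number (lower first): Obi (114) before Fontaine (402) before Lund (406) before Marino (758).
Full order: Leclerc, Okonkwo, Ivanova, Obi, Fontaine, Lund, Marino.

Leclerc, Okonkwo, Ivanova, Obi, Fontaine, Lund, Marino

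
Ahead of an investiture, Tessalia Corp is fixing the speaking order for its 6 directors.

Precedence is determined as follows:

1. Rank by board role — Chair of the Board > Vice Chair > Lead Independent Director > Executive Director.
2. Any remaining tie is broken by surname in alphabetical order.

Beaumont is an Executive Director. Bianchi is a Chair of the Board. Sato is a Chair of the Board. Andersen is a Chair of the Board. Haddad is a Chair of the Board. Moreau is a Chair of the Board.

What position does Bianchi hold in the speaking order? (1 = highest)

2

By board role: Andersen, Bianchi, Haddad, Moreau and Sato (Chair of the Board); then Beaumont (Executive Director).
Among Andersen, Bianchi, Haddad, Moreau and Sato, alphabetically by surname: Andersen before Bianchi before Haddad before Moreau before Sato.
Order: Andersen, Bianchi, Haddad, Moreau, Sato, Beaumont. So position 2.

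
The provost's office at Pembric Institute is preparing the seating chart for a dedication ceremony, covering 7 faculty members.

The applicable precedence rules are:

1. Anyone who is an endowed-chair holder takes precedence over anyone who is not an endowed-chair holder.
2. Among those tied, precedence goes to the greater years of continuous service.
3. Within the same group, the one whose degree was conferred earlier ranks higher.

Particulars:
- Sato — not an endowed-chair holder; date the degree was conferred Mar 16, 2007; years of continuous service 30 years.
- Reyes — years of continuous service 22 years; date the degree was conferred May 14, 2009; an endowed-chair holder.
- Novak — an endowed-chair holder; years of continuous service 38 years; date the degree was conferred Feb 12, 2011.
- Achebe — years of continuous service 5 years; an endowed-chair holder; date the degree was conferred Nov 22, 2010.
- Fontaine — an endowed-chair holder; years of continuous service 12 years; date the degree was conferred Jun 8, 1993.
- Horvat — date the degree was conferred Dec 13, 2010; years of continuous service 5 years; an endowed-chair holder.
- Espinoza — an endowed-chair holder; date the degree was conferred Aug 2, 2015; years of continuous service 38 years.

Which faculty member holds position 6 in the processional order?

Horvat

By the first rule: Novak, Espinoza, Reyes, Fontaine, Achebe and Horvat (each an endowed-chair holder); then Sato (not an endowed-chair holder).
Among Novak, Espinoza, Reyes, Fontaine, Achebe and Horvat, by years of continuous service (higher first): Novak and Espinoza (38 years) before Reyes (22 years) before Fontaine (12 years) before Achebe and Horvat (5 years).
Among Novak and Espinoza, by date the degree was conferred (earlier first): Novak (Feb 12, 2011) before Espinoza (Aug 2, 2015).
Among Achebe and Horvat, by date the degree was conferred (earlier first): Achebe (Nov 22, 2010) before Horvat (Dec 13, 2010).
Order: Novak, Espinoza, Reyes, Fontaine, Achebe, Horvat, Sato.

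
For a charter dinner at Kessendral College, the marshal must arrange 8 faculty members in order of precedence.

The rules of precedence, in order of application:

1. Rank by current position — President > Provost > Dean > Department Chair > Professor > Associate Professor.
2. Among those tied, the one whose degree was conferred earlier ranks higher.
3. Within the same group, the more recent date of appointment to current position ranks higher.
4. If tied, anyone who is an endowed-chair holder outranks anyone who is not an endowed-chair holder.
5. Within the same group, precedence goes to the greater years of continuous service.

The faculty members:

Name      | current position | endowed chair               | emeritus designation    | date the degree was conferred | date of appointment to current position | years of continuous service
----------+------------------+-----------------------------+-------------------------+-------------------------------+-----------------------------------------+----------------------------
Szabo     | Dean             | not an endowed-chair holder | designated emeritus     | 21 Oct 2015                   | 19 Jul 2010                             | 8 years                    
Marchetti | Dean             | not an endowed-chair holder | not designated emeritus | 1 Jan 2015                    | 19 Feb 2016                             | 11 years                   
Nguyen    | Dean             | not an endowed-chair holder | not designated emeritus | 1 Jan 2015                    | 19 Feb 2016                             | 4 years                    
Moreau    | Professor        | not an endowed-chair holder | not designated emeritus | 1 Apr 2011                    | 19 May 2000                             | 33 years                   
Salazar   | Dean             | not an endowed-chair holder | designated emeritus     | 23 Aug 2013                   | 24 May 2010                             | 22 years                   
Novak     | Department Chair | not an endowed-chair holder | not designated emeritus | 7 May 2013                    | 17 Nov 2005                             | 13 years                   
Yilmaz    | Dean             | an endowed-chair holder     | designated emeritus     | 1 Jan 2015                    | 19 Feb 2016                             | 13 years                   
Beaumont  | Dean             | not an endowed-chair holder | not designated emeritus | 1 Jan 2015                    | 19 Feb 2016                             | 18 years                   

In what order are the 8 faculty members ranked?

Salazar, Yilmaz, Beaumont, Marchetti, Nguyen, Szabo, Novak, Moreau

By current position: Salazar, Yilmaz, Beaumont, Marchetti, Nguyen and Szabo (Dean); then Novak (Department Chair); then Moreau (Professor).
Among Salazar, Yilmaz, Beaumont, Marchetti, Nguyen and Szabo, by date the degree was conferred (earlier first): Salazar (23 Aug 2013) before Yilmaz, Beaumont, Marchetti and Nguyen (1 Jan 2015) before Szabo (21 Oct 2015).
Yilmaz, Beaumont, Marchetti and Nguyen all have date of appointment to current position 19 Feb 2016, so the next rule applies.
Among Yilmaz, Beaumont, Marchetti and Nguyen, an endowed-chair holder before not an endowed-chair holder: Yilmaz (an endowed-chair holder) before Beaumont, Marchetti and Nguyen (not an endowed-chair holder).
Among Beaumont, Marchetti and Nguyen, by years of continuous service (higher first): Beaumont (18 years) before Marchetti (11 years) before Nguyen (4 years).
Full order: Salazar, Yilmaz, Beaumont, Marchetti, Nguyen, Szabo, Novak, Moreau.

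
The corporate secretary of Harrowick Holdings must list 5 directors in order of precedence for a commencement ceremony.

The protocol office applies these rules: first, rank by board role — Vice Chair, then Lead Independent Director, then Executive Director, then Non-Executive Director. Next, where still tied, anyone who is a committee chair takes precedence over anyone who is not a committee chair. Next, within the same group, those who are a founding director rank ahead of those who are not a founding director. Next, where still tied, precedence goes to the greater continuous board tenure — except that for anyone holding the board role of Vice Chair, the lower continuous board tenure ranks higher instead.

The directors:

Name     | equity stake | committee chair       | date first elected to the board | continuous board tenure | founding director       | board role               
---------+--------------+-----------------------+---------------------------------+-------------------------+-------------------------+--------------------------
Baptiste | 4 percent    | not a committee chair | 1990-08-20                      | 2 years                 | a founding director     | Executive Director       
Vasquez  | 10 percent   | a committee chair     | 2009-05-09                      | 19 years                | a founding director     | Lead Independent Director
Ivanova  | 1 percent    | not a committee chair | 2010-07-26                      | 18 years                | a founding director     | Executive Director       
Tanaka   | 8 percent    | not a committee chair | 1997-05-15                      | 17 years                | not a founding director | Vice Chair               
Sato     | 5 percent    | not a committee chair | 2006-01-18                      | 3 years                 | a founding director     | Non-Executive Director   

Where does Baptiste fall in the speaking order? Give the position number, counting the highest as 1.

By board role: Tanaka (Vice Chair); then Vasquez (Lead Independent Director); then Ivanova and Baptiste (Executive Director); then Sato (Non-Executive Director).
Ivanova and Baptiste are each not a committee chair, so the next rule applies.
Ivanova and Baptiste are each a founding director, so the next rule applies.
Among Ivanova and Baptiste, by continuous board tenure (higher first): Ivanova (18 years) before Baptiste (2 years).
Order: Tanaka, Vasquez, Ivanova, Baptiste, Sato. So position 4.

4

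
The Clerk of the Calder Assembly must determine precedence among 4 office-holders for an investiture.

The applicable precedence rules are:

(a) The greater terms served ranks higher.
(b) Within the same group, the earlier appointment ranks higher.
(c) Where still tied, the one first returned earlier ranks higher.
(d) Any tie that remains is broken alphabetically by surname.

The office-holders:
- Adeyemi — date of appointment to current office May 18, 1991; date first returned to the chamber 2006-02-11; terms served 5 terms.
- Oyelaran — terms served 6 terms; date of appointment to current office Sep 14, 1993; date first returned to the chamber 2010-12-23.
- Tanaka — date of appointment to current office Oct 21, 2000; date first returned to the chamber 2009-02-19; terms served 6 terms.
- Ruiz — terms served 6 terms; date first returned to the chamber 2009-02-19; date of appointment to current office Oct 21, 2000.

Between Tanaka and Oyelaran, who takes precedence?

Oyelaran

By terms served (higher first): Oyelaran, Ruiz and Tanaka (each 6 terms); then Adeyemi (5 terms).
Among Oyelaran, Ruiz and Tanaka, by date of appointment to current office (earlier first): Oyelaran (Sep 14, 1993) before Ruiz and Tanaka (Oct 21, 2000).
Ruiz and Tanaka both have date first returned to the chamber 2009-02-19, so the next rule applies.
Among Ruiz and Tanaka, alphabetically by surname: Ruiz before Tanaka.
So Oyelaran takes precedence.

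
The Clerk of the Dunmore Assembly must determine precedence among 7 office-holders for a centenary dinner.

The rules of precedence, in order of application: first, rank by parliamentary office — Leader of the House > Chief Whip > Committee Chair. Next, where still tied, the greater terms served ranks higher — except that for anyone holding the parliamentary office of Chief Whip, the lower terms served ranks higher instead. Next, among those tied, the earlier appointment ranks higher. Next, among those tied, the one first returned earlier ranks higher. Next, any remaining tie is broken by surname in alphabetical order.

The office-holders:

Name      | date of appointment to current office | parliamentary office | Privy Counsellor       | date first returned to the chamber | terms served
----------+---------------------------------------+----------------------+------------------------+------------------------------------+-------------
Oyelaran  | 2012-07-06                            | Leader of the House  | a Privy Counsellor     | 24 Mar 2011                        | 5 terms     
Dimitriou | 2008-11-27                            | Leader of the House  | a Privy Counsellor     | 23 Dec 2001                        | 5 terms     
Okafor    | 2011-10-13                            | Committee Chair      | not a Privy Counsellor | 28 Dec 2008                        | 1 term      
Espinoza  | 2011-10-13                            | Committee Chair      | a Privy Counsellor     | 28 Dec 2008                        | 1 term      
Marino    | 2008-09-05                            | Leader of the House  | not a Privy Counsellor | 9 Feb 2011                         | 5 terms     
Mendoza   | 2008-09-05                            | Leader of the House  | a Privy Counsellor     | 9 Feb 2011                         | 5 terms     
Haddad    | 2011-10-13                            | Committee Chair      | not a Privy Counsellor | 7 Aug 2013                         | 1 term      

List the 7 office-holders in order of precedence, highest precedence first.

Marino, Mendoza, Dimitriou, Oyelaran, Espinoza, Okafor, Haddad

By parliamentary office: Marino, Mendoza, Dimitriou and Oyelaran (Leader of the House); then Espinoza, Okafor and Haddad (Committee Chair).
Marino, Mendoza, Dimitriou and Oyelaran all have terms served 5 terms, so the next rule applies.
Among Marino, Mendoza, Dimitriou and Oyelaran, by date of appointment to current office (earlier first): Marino and Mendoza (2008-09-05) before Dimitriou (2008-11-27) before Oyelaran (2012-07-06).
Marino and Mendoza both have date first returned to the chamber 9 Feb 2011, so the next rule applies.
Among Marino and Mendoza, alphabetically by surname: Marino before Mendoza.
Espinoza, Okafor and Haddad all have terms served 1 term, so the next rule applies.
Espinoza, Okafor and Haddad all have date of appointment to current office 2011-10-13, so the next rule applies.
Among Espinoza, Okafor and Haddad, by date first returned to the chamber (earlier first): Espinoza and Okafor (28 Dec 2008) before Haddad (7 Aug 2013).
Among Espinoza and Okafor, alphabetically by surname: Espinoza before Okafor.
Full order: Marino, Mendoza, Dimitriou, Oyelaran, Espinoza, Okafor, Haddad.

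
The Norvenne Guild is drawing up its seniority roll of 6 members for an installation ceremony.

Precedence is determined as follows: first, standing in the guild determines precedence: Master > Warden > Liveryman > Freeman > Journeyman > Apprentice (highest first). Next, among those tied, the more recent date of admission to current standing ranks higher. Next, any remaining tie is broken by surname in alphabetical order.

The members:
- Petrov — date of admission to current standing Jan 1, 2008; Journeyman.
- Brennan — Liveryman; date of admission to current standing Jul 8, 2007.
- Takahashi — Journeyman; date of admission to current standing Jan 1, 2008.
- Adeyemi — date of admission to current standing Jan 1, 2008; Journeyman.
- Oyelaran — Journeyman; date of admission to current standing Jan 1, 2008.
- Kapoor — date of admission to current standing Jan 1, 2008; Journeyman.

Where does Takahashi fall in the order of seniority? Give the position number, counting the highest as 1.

By standing in the guild: Brennan (Liveryman); then Adeyemi, Kapoor, Oyelaran, Petrov and Takahashi (Journeyman).
Adeyemi, Kapoor, Oyelaran, Petrov and Takahashi all have date of admission to current standing Jan 1, 2008, so the next rule applies.
Among Adeyemi, Kapoor, Oyelaran, Petrov and Takahashi, alphabetically by surname: Adeyemi before Kapoor before Oyelaran before Petrov before Takahashi.
Order: Brennan, Adeyemi, Kapoor, Oyelaran, Petrov, Takahashi. So position 6.

6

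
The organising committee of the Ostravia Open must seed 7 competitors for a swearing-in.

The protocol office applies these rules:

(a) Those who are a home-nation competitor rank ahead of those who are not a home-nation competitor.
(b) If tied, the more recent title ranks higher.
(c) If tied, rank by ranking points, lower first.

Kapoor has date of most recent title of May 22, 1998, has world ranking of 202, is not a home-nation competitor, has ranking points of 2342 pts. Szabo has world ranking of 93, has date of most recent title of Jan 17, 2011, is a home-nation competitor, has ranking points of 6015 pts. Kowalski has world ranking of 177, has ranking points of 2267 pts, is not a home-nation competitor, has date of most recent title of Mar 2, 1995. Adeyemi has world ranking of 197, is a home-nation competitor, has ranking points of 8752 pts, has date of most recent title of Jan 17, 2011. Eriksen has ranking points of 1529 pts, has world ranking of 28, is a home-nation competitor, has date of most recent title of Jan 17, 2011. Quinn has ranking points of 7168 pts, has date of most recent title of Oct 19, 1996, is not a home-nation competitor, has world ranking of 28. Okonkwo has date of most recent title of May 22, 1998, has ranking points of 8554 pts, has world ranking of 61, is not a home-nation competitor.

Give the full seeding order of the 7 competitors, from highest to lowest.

Eriksen, Szabo, Adeyemi, Kapoor, Okonkwo, Quinn, Kowalski

By the first rule: Eriksen, Szabo and Adeyemi (each a home-nation competitor); then Kapoor, Okonkwo, Quinn and Kowalski (each not a home-nation competitor).
Eriksen, Szabo and Adeyemi all have date of most recent title Jan 17, 2011, so the next rule applies.
Among Eriksen, Szabo and Adeyemi, by ranking points (lower first): Eriksen (1529 pts) before Szabo (6015 pts) before Adeyemi (8752 pts).
Among Kapoor, Okonkwo, Quinn and Kowalski, by date of most recent title (later first): Kapoor and Okonkwo (May 22, 1998) before Quinn (Oct 19, 1996) before Kowalski (Mar 2, 1995).
Among Kapoor and Okonkwo, by ranking points (lower first): Kapoor (2342 pts) before Okonkwo (8554 pts).
Full order: Eriksen, Szabo, Adeyemi, Kapoor, Okonkwo, Quinn, Kowalski.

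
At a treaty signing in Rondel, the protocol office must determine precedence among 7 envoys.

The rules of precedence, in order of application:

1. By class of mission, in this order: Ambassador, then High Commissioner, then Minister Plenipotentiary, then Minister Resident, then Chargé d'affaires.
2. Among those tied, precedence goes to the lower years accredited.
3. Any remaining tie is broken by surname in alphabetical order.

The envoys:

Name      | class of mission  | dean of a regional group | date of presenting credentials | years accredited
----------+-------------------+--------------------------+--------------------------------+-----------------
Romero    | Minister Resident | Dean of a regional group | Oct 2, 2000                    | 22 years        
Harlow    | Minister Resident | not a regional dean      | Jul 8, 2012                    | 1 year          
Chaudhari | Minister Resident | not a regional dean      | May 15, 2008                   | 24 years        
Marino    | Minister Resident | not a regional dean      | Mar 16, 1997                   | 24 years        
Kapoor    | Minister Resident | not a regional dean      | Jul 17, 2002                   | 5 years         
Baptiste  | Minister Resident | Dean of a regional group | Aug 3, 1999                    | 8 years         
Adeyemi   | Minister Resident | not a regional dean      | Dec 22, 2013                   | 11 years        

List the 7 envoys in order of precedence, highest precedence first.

By class of mission: Harlow, Kapoor, Baptiste, Adeyemi, Romero, Chaudhari and Marino (Minister Resident).
Among Harlow, Kapoor, Baptiste, Adeyemi, Romero, Chaudhari and Marino, by years accredited (lower first): Harlow (1 year) before Kapoor (5 years) before Baptiste (8 years) before Adeyemi (11 years) before Romero (22 years) before Chaudhari and Marino (24 years).
Among Chaudhari and Marino, alphabetically by surname: Chaudhari before Marino.
Full order: Harlow, Kapoor, Baptiste, Adeyemi, Romero, Chaudhari, Marino.

Harlow, Kapoor, Baptiste, Adeyemi, Romero, Chaudhari, Marino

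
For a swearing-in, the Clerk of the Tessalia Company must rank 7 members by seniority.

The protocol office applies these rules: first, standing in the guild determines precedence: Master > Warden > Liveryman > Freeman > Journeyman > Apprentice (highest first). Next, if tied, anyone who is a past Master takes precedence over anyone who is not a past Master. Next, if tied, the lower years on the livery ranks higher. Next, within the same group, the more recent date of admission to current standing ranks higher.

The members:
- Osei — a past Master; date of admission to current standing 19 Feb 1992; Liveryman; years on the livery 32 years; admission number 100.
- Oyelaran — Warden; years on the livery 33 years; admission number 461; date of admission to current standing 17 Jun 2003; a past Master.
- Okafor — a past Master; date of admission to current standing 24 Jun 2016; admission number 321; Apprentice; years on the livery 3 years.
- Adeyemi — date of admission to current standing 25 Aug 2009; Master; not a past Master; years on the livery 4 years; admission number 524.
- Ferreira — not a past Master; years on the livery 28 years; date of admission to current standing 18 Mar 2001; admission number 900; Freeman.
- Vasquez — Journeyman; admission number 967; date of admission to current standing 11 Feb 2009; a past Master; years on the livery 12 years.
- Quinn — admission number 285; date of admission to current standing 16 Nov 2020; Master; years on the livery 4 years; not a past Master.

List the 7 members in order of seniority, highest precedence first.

Quinn, Adeyemi, Oyelaran, Osei, Ferreira, Vasquez, Okafor

By standing in the guild: Quinn and Adeyemi (Master); then Oyelaran (Warden); then Osei (Liveryman); then Ferreira (Freeman); then Vasquez (Journeyman); then Okafor (Apprentice).
Quinn and Adeyemi are each not a past Master, so the next rule applies.
Quinn and Adeyemi both have years on the livery 4 years, so the next rule applies.
Among Quinn and Adeyemi, by date of admission to current standing (later first): Quinn (16 Nov 2020) before Adeyemi (25 Aug 2009).
Full order: Quinn, Adeyemi, Oyelaran, Osei, Ferreira, Vasquez, Okafor.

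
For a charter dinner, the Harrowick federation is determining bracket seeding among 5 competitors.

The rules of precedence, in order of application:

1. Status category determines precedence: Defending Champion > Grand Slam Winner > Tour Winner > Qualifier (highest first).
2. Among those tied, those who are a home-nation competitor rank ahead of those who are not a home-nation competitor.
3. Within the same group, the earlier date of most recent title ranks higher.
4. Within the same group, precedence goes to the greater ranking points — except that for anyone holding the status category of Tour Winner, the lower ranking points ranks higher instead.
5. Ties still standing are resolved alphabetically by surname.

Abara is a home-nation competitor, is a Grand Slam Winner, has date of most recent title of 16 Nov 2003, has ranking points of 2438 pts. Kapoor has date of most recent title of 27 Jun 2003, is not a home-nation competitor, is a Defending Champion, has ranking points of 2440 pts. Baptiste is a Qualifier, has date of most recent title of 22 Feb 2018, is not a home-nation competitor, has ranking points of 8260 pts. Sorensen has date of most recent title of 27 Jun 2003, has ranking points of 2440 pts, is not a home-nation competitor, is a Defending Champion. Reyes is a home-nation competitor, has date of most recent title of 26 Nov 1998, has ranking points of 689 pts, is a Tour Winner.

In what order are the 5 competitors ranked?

Kapoor, Sorensen, Abara, Reyes, Baptiste

By status category: Kapoor and Sorensen (Defending Champion); then Abara (Grand Slam Winner); then Reyes (Tour Winner); then Baptiste (Qualifier).
Kapoor and Sorensen are each not a home-nation competitor, so the next rule applies.
Kapoor and Sorensen both have date of most recent title 27 Jun 2003, so the next rule applies.
Kapoor and Sorensen both have ranking points 2440 pts, so the next rule applies.
Among Kapoor and Sorensen, alphabetically by surname: Kapoor before Sorensen.
Full order: Kapoor, Sorensen, Abara, Reyes, Baptiste.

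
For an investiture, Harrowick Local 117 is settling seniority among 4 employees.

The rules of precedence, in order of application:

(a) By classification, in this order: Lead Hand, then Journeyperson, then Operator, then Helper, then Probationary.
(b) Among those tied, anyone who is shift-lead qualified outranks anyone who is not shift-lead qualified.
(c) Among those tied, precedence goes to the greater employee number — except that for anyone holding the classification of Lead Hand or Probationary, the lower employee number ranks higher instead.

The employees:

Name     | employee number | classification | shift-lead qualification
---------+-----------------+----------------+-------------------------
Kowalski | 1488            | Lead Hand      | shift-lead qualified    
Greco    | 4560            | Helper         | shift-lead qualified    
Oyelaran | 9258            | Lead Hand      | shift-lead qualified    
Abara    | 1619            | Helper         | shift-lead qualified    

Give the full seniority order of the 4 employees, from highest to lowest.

By classification: Kowalski and Oyelaran (Lead Hand); then Greco and Abara (Helper).
Kowalski and Oyelaran are each shift-lead qualified, so the next rule applies.
Among Kowalski and Oyelaran, by employee number (lower first) (reversed rule for this group): Kowalski (1488) before Oyelaran (9258).
Greco and Abara are each shift-lead qualified, so the next rule applies.
Among Greco and Abara, by employee number (higher first): Greco (4560) before Abara (1619).
Full order: Kowalski, Oyelaran, Greco, Abara.

Kowalski, Oyelaran, Greco, Abara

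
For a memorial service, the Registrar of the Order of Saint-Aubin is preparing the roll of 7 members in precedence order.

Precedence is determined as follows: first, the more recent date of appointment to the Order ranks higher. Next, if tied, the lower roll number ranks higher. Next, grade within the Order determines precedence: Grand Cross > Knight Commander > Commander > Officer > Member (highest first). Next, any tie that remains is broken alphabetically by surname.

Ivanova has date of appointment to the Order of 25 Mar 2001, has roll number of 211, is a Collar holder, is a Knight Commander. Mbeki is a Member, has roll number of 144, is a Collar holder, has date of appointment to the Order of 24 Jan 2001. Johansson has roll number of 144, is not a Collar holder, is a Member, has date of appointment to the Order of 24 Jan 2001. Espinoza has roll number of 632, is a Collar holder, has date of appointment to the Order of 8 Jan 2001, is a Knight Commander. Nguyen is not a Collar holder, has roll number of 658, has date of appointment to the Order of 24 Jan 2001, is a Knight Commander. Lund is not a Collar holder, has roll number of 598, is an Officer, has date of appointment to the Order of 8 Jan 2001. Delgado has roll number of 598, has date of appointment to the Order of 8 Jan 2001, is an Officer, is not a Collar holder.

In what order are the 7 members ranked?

By date of appointment to the Order (later first): Ivanova (25 Mar 2001); then Johansson, Mbeki and Nguyen (each 24 Jan 2001); then Delgado, Lund and Espinoza (each 8 Jan 2001).
Among Johansson, Mbeki and Nguyen, by roll number (lower first): Johansson and Mbeki (144) before Nguyen (658).
Johansson and Mbeki are each Member, so the next rule applies.
Among Johansson and Mbeki, alphabetically by surname: Johansson before Mbeki.
Among Delgado, Lund and Espinoza, by roll number (lower first): Delgado and Lund (598) before Espinoza (632).
Delgado and Lund are each Officer, so the next rule applies.
Among Delgado and Lund, alphabetically by surname: Delgado before Lund.
Full order: Ivanova, Johansson, Mbeki, Nguyen, Delgado, Lund, Espinoza.

Ivanova, Johansson, Mbeki, Nguyen, Delgado, Lund, Espinoza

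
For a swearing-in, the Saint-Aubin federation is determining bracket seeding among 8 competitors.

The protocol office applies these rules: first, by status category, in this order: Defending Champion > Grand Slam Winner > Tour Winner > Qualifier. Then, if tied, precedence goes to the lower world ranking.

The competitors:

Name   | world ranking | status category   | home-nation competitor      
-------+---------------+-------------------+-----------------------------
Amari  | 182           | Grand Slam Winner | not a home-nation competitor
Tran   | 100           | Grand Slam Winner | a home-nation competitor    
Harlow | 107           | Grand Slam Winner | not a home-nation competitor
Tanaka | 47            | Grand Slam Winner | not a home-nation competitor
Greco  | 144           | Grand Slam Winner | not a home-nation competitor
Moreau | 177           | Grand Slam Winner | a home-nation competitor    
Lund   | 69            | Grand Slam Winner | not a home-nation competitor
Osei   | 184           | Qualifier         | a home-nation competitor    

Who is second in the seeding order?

Lund

By status category: Tanaka, Lund, Tran, Harlow, Greco, Moreau and Amari (Grand Slam Winner); then Osei (Qualifier).
Among Tanaka, Lund, Tran, Harlow, Greco, Moreau and Amari, by world ranking (lower first): Tanaka (47) before Lund (69) before Tran (100) before Harlow (107) before Greco (144) before Moreau (177) before Amari (182).
Order: Tanaka, Lund, Tran, Harlow, Greco, Moreau, Amari, Osei.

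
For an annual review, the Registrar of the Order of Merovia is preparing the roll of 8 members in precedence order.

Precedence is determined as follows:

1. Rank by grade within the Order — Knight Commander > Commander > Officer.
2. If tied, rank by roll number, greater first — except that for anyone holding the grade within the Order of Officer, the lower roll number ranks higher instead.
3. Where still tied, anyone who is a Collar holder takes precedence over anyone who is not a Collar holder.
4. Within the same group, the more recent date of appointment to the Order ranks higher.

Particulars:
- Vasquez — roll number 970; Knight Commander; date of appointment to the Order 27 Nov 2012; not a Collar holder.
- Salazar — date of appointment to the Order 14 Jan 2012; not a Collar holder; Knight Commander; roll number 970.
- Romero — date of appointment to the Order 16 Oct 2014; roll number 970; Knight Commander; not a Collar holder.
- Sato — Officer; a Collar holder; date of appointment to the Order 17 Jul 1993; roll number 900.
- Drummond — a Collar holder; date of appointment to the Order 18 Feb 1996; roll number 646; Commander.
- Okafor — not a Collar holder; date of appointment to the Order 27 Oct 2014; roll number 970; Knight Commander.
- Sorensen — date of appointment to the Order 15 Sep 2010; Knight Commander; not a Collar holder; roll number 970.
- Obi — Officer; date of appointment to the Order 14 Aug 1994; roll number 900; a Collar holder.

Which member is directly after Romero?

By grade within the Order: Okafor, Romero, Vasquez, Salazar and Sorensen (Knight Commander); then Drummond (Commander); then Obi and Sato (Officer).
Okafor, Romero, Vasquez, Salazar and Sorensen all have roll number 970, so the next rule applies.
Okafor, Romero, Vasquez, Salazar and Sorensen are each not a Collar holder, so the next rule applies.
Among Okafor, Romero, Vasquez, Salazar and Sorensen, by date of appointment to the Order (later first): Okafor (27 Oct 2014) before Romero (16 Oct 2014) before Vasquez (27 Nov 2012) before Salazar (14 Jan 2012) before Sorensen (15 Sep 2010).
Obi and Sato both have roll number 900, so the next rule applies.
Obi and Sato are each a Collar holder, so the next rule applies.
Among Obi and Sato, by date of appointment to the Order (later first): Obi (14 Aug 1994) before Sato (17 Jul 1993).
Order: Okafor, Romero, Vasquez, Salazar, Sorensen, Drummond, Obi, Sato.

Vasquez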